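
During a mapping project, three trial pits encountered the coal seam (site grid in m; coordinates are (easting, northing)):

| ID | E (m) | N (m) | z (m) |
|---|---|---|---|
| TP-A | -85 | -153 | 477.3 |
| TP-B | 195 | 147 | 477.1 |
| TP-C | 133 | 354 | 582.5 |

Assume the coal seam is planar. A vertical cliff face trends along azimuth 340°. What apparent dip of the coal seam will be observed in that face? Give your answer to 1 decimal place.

Let the plane be z = a·E + b·N + c.
TP-B−TP-A: 280a + 300b = −0.2;  TP-C−TP-A: 218a + 507b = 105.2.
Solving gives a = −0.41355, b = 0.38531.
Unit vector along 340° is (sin 340°, cos 340°) = (-0.3420, 0.9397).
Slope in that direction = a·(-0.3420) + b·(0.9397) = 0.50352.
Apparent dip = arctan|0.50352| = 26.7° (true dip is 29.5°, so apparent ≤ true as expected).

26.7°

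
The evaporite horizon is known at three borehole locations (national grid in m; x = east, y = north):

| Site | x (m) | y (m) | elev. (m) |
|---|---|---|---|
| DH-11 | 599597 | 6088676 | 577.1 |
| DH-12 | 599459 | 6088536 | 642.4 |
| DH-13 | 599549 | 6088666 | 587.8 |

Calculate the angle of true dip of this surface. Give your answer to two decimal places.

19.21°

Let the plane be z = a·x + b·y + c.
DH-12−DH-11: −138a − 140b = 65.3;  DH-13−DH-11: −48a − 10b = 10.7.
Solving gives a = −0.15824, b = −0.31045.
Gradient magnitude |∇z| = √(a² + b²) = √(0.02504 + 0.09638) = 0.34845.
True dip = arctan(0.34845) = 19.21°, dipping toward NNE (azimuth ≈ 027°).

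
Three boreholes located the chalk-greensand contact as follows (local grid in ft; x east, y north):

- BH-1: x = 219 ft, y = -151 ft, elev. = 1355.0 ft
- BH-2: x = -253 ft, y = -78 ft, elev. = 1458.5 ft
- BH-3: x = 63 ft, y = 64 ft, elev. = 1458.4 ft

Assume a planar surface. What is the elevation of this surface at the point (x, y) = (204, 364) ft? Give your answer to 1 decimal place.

1544.1 ft

Two edge vectors: BH-1→BH-2 = (-472, 73, 103.5), BH-1→BH-3 = (-156, 215, 103.4).
Normal n = (BH-1→BH-2) × (BH-1→BH-3) = (-14704.3, 32658.8, -90092).
So ∂z/∂x = −n_x/n_z = −0.16321 and ∂z/∂y = −n_y/n_z = 0.36250.
Intercept c from BH-1: 1355 + 35.74 + 54.74 = 1445.48.
At (204, 364): z = −33.3 + 132.0 + 1445.48 = 1544.1 ft.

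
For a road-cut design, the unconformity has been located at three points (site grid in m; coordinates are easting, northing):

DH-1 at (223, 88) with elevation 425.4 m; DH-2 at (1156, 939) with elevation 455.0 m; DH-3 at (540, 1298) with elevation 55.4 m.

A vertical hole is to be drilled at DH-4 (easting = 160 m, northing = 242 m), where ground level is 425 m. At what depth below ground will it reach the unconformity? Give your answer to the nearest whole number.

Two edge vectors: DH-1→DH-2 = (933, 851, 29.6), DH-1→DH-3 = (317, 1210, -370).
Normal n = (DH-1→DH-2) × (DH-1→DH-3) = (-350686, 354593.2, 859163).
So ∂z/∂easting = −n_x/n_z = 0.40817 and ∂z/∂northing = −n_y/n_z = −0.41272.
Intercept c from DH-1: 425.4 − 91.02 + 36.32 = 370.70.
At (160, 242): z_contact = 65.3 − 99.9 + 370.70 = 336.1 m.
Depth below ground = 425 − 336.1 = 89 m.

89 m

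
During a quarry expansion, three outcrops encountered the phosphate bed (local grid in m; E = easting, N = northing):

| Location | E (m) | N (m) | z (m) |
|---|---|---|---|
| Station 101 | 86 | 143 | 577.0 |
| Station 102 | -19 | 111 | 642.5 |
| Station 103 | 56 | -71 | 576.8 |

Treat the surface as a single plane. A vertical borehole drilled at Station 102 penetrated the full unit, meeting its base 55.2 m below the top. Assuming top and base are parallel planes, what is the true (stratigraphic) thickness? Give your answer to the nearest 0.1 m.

Let the plane be z = a·E + b·N + c.
Station 102−Station 101: −105a − 32b = 65.5;  Station 103−Station 101: −30a − 214b = −0.2.
Solving gives a = −0.65195, b = 0.09233.
|∇z| = √(a²+b²) = 0.65845, so dip δ = arctan(0.65845) = 33.36°.
True thickness = vertical thickness × cos δ = 55.2 × cos 33.36° = 46.1 m.

46.1 m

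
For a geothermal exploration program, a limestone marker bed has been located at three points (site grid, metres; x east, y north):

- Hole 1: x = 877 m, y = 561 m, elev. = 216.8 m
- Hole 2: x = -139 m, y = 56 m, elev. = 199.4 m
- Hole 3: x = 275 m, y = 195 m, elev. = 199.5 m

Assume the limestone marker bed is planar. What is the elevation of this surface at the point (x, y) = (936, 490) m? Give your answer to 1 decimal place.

Let the plane be z = a·x + b·y + c.
Hole 2−Hole 1: −1016a − 505b = −17.4;  Hole 3−Hole 1: −602a − 366b = −17.3.
Solving gives a = −0.03490, b = 0.10468.
Then c = 216.8 − a·877 − b·561 = 188.69.
At (936, 490): z = −32.7 + 51.3 + 188.69 = 207.3 m.

207.3 m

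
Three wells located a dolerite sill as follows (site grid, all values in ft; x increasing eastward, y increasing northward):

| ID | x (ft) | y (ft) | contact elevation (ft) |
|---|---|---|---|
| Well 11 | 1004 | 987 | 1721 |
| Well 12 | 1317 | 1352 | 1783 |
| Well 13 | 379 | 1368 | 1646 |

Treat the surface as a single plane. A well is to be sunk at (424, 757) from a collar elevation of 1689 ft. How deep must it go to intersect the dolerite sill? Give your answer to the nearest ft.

Let the plane be z = a·x + b·y + c.
Well 12−Well 11: 313a + 365b = 62;  Well 13−Well 11: −625a + 381b = −75.
Solving gives a = 0.14681, b = 0.04397.
Then c = 1721 − a·1004 − b·987 = 1530.21.
At (424, 757): z_contact = 62.2 + 33.3 + 1530.21 = 1625.7 ft.
Depth below ground = 1689 − 1625.7 = 63 ft.

63 ft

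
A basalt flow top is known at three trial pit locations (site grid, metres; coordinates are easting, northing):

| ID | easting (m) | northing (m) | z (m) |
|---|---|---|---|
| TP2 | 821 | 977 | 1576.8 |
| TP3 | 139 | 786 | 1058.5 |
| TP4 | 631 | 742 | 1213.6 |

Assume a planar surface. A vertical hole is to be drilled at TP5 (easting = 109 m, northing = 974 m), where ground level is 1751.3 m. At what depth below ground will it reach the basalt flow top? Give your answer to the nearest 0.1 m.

Two edge vectors: TP2→TP3 = (-682, -191, -518.3), TP2→TP4 = (-190, -235, -363.2).
Normal n = (TP2→TP3) × (TP2→TP4) = (-52429.3, -149225.4, 123980).
So ∂z/∂easting = −n_x/n_z = 0.42289 and ∂z/∂northing = −n_y/n_z = 1.20362.
Intercept c from TP2: 1576.8 − 347.19 − 1175.94 = 53.67.
At (109, 974): z_contact = 46.09 + 1172.33 + 53.67 = 1272.09 m.
Depth below ground = 1751.3 − 1272.09 = 479.2 m.

479.2 m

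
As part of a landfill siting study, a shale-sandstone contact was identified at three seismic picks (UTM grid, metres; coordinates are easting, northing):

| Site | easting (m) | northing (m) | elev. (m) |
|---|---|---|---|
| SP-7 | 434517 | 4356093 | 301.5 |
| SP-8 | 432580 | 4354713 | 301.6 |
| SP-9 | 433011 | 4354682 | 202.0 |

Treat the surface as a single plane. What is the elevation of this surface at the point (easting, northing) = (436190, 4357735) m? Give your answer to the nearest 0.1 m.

434.0 m

Two edge vectors: SP-7→SP-8 = (-1937, -1380, 0.1), SP-7→SP-9 = (-1506, -1411, -99.5).
Normal n = (SP-7→SP-8) × (SP-7→SP-9) = (137451.1, -192882.1, 654827).
So ∂z/∂easting = −n_x/n_z = −0.209904448 and ∂z/∂northing = −n_y/n_z = 0.294554287.
Intercept c from SP-7: 301.5 + 91207.05 − 1283105.87 = −1191597.32.
At (436190, 4357735): z = −91558.2 + 1283589.5 − 1191597.32 = 434.0 m.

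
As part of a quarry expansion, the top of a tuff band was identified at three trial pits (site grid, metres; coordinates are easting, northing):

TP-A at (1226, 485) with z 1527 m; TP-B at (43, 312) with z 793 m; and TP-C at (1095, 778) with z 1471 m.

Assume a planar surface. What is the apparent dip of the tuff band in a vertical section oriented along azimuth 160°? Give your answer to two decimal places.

Let the plane be z = a·easting + b·northing + c.
TP-B−TP-A: −1183a − 173b = −734;  TP-C−TP-A: −131a + 293b = −56.
Solving gives a = 0.60861, b = 0.08098.
Unit vector along 160° is (sin 160°, cos 160°) = (0.3420, -0.9397).
Slope in that direction = a·(0.3420) + b·(-0.9397) = 0.13206.
Apparent dip = arctan|0.13206| = 7.52° (true dip is 31.5°, so apparent ≤ true as expected).

7.52°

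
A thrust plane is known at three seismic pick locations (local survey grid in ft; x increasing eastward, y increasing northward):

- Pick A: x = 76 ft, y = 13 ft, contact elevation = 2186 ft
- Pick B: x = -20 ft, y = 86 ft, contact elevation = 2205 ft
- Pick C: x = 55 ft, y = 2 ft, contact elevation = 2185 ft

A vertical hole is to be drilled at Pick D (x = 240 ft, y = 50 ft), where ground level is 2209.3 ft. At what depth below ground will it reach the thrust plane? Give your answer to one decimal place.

24.8 ft

Two edge vectors: Pick A→Pick B = (-96, 73, 19), Pick A→Pick C = (-21, -11, -1).
Normal n = (Pick A→Pick B) × (Pick A→Pick C) = (136, -495, 2589).
So ∂z/∂x = −n_x/n_z = −0.05253 and ∂z/∂y = −n_y/n_z = 0.19119.
Intercept c from Pick A: 2186 + 3.99 − 2.49 = 2187.51.
At (240, 50): z_contact = −12.61 + 9.56 + 2187.51 = 2184.46 ft.
Depth below ground = 2209.3 − 2184.46 = 24.8 ft.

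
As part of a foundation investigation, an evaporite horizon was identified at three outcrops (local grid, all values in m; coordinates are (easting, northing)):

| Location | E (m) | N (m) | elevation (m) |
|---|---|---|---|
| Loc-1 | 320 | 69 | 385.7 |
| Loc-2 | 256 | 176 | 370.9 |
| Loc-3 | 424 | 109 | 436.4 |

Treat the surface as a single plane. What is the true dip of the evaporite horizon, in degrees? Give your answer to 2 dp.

24.56°

Two edge vectors: Loc-1→Loc-2 = (-64, 107, -14.8), Loc-1→Loc-3 = (104, 40, 50.7).
Normal n = (Loc-1→Loc-2) × (Loc-1→Loc-3) = (6016.9, 1705.6, -13688).
So ∂z/∂E = −n_x/n_z = 0.43957 and ∂z/∂N = −n_y/n_z = 0.12461.
Gradient magnitude |∇z| = √(a² + b²) = √(0.19323 + 0.01553) = 0.45689.
True dip = arctan(0.45689) = 24.56°, dipping toward WSW (azimuth ≈ 254°).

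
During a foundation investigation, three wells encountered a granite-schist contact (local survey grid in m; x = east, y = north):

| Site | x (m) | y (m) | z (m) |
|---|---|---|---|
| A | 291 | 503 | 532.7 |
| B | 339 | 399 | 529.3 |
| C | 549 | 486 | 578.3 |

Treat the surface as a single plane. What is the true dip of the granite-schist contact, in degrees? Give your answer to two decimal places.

12.35°

Let the plane be z = a·x + b·y + c.
B−A: 48a − 104b = −3.4;  C−A: 258a − 17b = 45.6.
Solving gives a = 0.18451, b = 0.11785.
Gradient magnitude |∇z| = √(a² + b²) = √(0.03404 + 0.01389) = 0.21893.
True dip = arctan(0.21893) = 12.35°, dipping toward WSW (azimuth ≈ 237°).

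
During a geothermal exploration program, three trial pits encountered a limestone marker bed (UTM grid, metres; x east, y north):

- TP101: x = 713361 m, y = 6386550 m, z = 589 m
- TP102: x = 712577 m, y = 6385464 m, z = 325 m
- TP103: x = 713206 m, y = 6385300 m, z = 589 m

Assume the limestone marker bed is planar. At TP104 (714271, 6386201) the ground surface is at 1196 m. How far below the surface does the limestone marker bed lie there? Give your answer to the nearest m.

Two edge vectors: TP101→TP102 = (-784, -1086, -264), TP101→TP103 = (-155, -1250, 0).
Normal n = (TP101→TP102) × (TP101→TP103) = (-330000, 40920, 811670).
So ∂z/∂x = −n_x/n_z = 0.40656917 and ∂z/∂y = −n_y/n_z = −0.05041458.
Intercept c from TP101: 589 − 290030.59 + 321975.22 = 32533.63.
At (714271, 6386201): z_contact = 290400.6 − 321957.6 + 32533.63 = 976.6 m.
Depth below ground = 1196 − 976.6 = 219 m.

219 m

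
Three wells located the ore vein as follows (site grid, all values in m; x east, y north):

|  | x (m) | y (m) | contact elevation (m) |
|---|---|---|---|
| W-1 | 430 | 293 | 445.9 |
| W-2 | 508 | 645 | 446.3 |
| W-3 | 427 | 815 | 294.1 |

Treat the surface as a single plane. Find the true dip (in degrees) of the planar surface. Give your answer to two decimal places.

52.75°

Two edge vectors: W-1→W-2 = (78, 352, 0.4), W-1→W-3 = (-3, 522, -151.8).
Normal n = (W-1→W-2) × (W-1→W-3) = (-53642.4, 11839.2, 41772).
So ∂z/∂x = −n_x/n_z = 1.28417 and ∂z/∂y = −n_y/n_z = −0.28342.
Gradient magnitude |∇z| = √(a² + b²) = √(1.64910 + 0.08033) = 1.31508.
True dip = arctan(1.31508) = 52.75°, dipping toward WNW (azimuth ≈ 282°).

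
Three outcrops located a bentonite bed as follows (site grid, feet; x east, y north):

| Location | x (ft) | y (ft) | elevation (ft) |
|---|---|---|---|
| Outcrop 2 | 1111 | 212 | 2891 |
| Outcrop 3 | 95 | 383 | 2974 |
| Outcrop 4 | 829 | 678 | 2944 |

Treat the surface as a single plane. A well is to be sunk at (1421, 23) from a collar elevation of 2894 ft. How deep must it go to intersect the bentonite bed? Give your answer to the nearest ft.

Two edge vectors: Outcrop 2→Outcrop 3 = (-1016, 171, 83), Outcrop 2→Outcrop 4 = (-282, 466, 53).
Normal n = (Outcrop 2→Outcrop 3) × (Outcrop 2→Outcrop 4) = (-29615, 30442, -425234).
So ∂z/∂x = −n_x/n_z = −0.06964 and ∂z/∂y = −n_y/n_z = 0.07159.
Intercept c from Outcrop 2: 2891 + 77.37 − 15.18 = 2953.20.
At (1421, 23): z_contact = −99.0 + 1.6 + 2953.20 = 2855.9 ft.
Depth below ground = 2894 − 2855.9 = 38 ft.

38 ft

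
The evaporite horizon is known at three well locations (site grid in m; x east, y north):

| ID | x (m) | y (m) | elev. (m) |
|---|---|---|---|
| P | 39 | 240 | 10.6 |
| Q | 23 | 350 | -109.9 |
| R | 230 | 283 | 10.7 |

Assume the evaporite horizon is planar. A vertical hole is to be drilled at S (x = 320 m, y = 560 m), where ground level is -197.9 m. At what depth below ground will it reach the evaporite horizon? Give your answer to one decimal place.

63.7 m

Let the plane be z = a·x + b·y + c.
Q−P: −16a + 110b = −120.5;  R−P: 191a + 43b = 0.1.
Solving gives a = 0.23931, b = −1.06065.
Then c = 10.6 − a·39 − b·240 = 255.82.
At (320, 560): z_contact = 76.58 − 593.96 + 255.82 = -261.56 m.
Depth below ground = -197.9 − (-261.56) = 63.7 m.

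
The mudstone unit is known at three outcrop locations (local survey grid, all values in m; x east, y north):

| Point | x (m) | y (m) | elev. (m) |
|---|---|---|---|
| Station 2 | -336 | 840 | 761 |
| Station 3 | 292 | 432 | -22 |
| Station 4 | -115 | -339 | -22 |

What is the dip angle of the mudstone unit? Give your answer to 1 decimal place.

Let the plane be z = a·x + b·y + c.
Station 3−Station 2: 628a − 408b = −783;  Station 4−Station 2: 221a − 1179b = −783.
Solving gives a = −0.92841, b = 0.49009.
Gradient magnitude |∇z| = √(a² + b²) = √(0.86195 + 0.24019) = 1.04983.
True dip = arctan(1.04983) = 46.4°, dipping toward ESE (azimuth ≈ 118°).

46.4°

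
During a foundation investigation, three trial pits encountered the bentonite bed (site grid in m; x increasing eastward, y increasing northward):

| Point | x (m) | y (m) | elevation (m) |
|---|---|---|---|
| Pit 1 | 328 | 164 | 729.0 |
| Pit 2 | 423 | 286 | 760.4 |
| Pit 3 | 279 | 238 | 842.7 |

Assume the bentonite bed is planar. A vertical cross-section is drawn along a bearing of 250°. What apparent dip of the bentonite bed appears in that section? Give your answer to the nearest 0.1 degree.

27.0°

Two edge vectors: Pit 1→Pit 2 = (95, 122, 31.4), Pit 1→Pit 3 = (-49, 74, 113.7).
Normal n = (Pit 1→Pit 2) × (Pit 1→Pit 3) = (11547.8, -12340.1, 13008).
So ∂z/∂x = −n_x/n_z = −0.88775 and ∂z/∂y = −n_y/n_z = 0.94865.
Unit vector along 250° is (sin 250°, cos 250°) = (-0.9397, -0.3420).
Slope in that direction = a·(-0.9397) + b·(-0.3420) = 0.50975.
Apparent dip = arctan|0.50975| = 27.0° (true dip is 52.4°, so apparent ≤ true as expected).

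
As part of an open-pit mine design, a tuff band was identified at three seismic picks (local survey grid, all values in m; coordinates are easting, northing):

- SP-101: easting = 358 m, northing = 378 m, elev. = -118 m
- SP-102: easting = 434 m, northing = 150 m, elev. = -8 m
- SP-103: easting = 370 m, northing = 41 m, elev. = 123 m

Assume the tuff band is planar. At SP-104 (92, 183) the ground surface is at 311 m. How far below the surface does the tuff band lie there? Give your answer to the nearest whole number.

Let the plane be z = a·easting + b·northing + c.
SP-102−SP-101: 76a − 228b = 110;  SP-103−SP-101: 12a − 337b = 241.
Solving gives a = −0.78152, b = −0.74296.
Then c = -118 − a·358 − b·378 = 442.62.
At (92, 183): z_contact = −71.9 − 136.0 + 442.62 = 234.8 m.
Depth below ground = 311 − 234.8 = 76 m.

76 m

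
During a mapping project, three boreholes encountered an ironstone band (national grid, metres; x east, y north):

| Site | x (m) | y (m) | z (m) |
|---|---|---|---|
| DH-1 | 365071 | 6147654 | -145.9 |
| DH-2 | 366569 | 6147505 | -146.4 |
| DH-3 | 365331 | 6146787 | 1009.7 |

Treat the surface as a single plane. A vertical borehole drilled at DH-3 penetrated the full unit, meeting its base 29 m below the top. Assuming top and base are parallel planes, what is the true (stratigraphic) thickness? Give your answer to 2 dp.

17.01 m

Let the plane be z = a·x + b·y + c.
DH-2−DH-1: 1498a − 149b = −0.5;  DH-3−DH-1: 260a − 867b = 1155.6.
Solving gives a = −0.13700, b = −1.37395.
|∇z| = √(a²+b²) = 1.38077, so dip δ = arctan(1.38077) = 54.09°.
True thickness = vertical thickness × cos δ = 29 × cos 54.09° = 17.01 m.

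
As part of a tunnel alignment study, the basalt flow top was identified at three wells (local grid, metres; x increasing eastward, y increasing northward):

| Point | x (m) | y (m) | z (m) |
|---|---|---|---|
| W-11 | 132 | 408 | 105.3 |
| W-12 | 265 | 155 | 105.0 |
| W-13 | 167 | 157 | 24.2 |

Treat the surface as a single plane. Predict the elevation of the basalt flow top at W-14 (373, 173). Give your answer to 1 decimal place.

Let the plane be z = a·x + b·y + c.
W-12−W-11: 133a − 253b = −0.3;  W-13−W-11: 35a − 251b = −81.1.
Solving gives a = 0.83346, b = 0.43933.
Then c = 105.3 − a·132 − b·408 = −183.96.
At (373, 173): z = 310.9 + 76.0 − 183.96 = 202.9 m.

202.9 m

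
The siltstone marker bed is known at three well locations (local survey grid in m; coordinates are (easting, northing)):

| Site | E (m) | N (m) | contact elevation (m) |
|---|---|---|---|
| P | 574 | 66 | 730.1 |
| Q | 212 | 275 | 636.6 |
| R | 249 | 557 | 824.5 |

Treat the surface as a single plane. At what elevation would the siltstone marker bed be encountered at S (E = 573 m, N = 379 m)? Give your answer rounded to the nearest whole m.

914 m

Two edge vectors: P→Q = (-362, 209, -93.5), P→R = (-325, 491, 94.4).
Normal n = (P→Q) × (P→R) = (65638.1, 64560.3, -109817).
So ∂z/∂E = −n_x/n_z = 0.59770 and ∂z/∂N = −n_y/n_z = 0.58789.
Intercept c from P: 730.1 − 343.08 − 38.80 = 348.22.
At (573, 379): z = 342.5 + 222.8 + 348.22 = 913.5 m.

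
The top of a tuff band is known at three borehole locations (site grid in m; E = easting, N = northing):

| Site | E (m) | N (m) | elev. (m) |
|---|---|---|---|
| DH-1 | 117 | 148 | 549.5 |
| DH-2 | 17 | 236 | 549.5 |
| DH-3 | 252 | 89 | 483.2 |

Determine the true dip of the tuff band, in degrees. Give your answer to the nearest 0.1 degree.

Two edge vectors: DH-1→DH-2 = (-100, 88, 0), DH-1→DH-3 = (135, -59, -66.3).
Normal n = (DH-1→DH-2) × (DH-1→DH-3) = (-5834.4, -6630, -5980).
So ∂z/∂E = −n_x/n_z = −0.97565 and ∂z/∂N = −n_y/n_z = −1.10870.
Gradient magnitude |∇z| = √(a² + b²) = √(0.95190 + 1.22921) = 1.47686.
True dip = arctan(1.47686) = 55.9°, dipping toward NE (azimuth ≈ 041°).

55.9°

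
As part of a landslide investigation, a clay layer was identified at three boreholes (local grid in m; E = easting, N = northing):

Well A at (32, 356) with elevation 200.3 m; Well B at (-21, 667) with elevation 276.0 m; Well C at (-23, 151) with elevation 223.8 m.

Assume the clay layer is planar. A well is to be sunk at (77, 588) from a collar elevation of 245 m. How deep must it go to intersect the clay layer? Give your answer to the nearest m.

Let the plane be z = a·E + b·N + c.
Well B−Well A: −53a + 311b = 75.7;  Well C−Well A: −55a − 205b = 23.5.
Solving gives a = −0.81612, b = 0.10433.
Then c = 200.3 − a·32 − b·356 = 189.28.
At (77, 588): z_contact = −62.8 + 61.3 + 189.28 = 187.8 m.
Depth below ground = 245 − 187.8 = 57 m.

57 m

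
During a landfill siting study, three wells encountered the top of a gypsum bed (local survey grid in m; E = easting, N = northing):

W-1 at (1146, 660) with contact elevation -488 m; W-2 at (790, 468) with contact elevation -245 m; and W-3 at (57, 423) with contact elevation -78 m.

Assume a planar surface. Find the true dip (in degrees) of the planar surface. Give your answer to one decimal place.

44.0°

Two edge vectors: W-1→W-2 = (-356, -192, 243), W-1→W-3 = (-1089, -237, 410).
Normal n = (W-1→W-2) × (W-1→W-3) = (-21129, -118667, -124716).
So ∂z/∂E = −n_x/n_z = −0.16942 and ∂z/∂N = −n_y/n_z = −0.95150.
Gradient magnitude |∇z| = √(a² + b²) = √(0.02870 + 0.90535) = 0.96646.
True dip = arctan(0.96646) = 44.0°, dipping toward N (azimuth ≈ 010°).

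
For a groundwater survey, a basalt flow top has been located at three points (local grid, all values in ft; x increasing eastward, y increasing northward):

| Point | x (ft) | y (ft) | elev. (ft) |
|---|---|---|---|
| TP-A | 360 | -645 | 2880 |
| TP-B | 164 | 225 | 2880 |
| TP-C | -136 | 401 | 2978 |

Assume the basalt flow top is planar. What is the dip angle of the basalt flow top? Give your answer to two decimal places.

21.10°

Let the plane be z = a·x + b·y + c.
TP-B−TP-A: −196a + 870b = 0;  TP-C−TP-A: −496a + 1046b = 98.
Solving gives a = −0.37642, b = −0.08480.
Gradient magnitude |∇z| = √(a² + b²) = √(0.14169 + 0.00719) = 0.38585.
True dip = arctan(0.38585) = 21.10°, dipping toward ENE (azimuth ≈ 077°).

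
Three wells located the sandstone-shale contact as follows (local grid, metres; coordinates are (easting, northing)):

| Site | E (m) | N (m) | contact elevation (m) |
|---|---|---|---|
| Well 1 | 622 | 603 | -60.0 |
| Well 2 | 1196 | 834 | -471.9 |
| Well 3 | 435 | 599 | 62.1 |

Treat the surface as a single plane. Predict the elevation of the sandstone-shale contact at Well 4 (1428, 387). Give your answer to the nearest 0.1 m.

-546.7 m

Two edge vectors: Well 1→Well 2 = (574, 231, -411.9), Well 1→Well 3 = (-187, -4, 122.1).
Normal n = (Well 1→Well 2) × (Well 1→Well 3) = (26557.5, 6939.9, 40901).
So ∂z/∂E = −n_x/n_z = −0.649312 and ∂z/∂N = −n_y/n_z = −0.169676.
Intercept c from Well 1: -60 + 403.87 + 102.31 = 446.19.
At (1428, 387): z = −927.2 − 65.7 + 446.19 = -546.7 m.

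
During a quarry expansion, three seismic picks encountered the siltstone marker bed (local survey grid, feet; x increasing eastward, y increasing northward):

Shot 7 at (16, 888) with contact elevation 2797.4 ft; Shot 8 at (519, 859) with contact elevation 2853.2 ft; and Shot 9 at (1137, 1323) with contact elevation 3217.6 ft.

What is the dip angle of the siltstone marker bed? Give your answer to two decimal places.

Two edge vectors: Shot 7→Shot 8 = (503, -29, 55.8), Shot 7→Shot 9 = (1121, 435, 420.2).
Normal n = (Shot 7→Shot 8) × (Shot 7→Shot 9) = (-36458.8, -148808.8, 251314).
So ∂z/∂x = −n_x/n_z = 0.14507 and ∂z/∂y = −n_y/n_z = 0.59212.
Gradient magnitude |∇z| = √(a² + b²) = √(0.02105 + 0.35061) = 0.60964.
True dip = arctan(0.60964) = 31.37°, dipping toward SSW (azimuth ≈ 194°).

31.37°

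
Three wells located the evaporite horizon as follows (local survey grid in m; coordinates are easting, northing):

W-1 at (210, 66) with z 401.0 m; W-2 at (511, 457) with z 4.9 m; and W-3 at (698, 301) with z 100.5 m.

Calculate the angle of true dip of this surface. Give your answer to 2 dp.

41.36°

Two edge vectors: W-1→W-2 = (301, 391, -396.1), W-1→W-3 = (488, 235, -300.5).
Normal n = (W-1→W-2) × (W-1→W-3) = (-24412, -102846.3, -120073).
So ∂z/∂easting = −n_x/n_z = −0.20331 and ∂z/∂northing = −n_y/n_z = −0.85653.
Gradient magnitude |∇z| = √(a² + b²) = √(0.04133 + 0.73365) = 0.88033.
True dip = arctan(0.88033) = 41.36°, dipping toward NNE (azimuth ≈ 013°).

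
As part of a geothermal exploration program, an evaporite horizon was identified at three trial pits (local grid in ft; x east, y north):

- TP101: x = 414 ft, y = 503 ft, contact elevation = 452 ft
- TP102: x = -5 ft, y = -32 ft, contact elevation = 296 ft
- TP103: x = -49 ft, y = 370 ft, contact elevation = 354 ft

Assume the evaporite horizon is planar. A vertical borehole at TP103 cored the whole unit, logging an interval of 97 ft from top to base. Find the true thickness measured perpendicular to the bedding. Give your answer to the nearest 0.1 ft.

94.5 ft

Two edge vectors: TP101→TP102 = (-419, -535, -156), TP101→TP103 = (-463, -133, -98).
Normal n = (TP101→TP102) × (TP101→TP103) = (31682, 31166, -191978).
So ∂z/∂x = −n_x/n_z = 0.16503 and ∂z/∂y = −n_y/n_z = 0.16234.
|∇z| = √(a²+b²) = 0.23149, so dip δ = arctan(0.23149) = 13.03°.
True thickness = vertical thickness × cos δ = 97 × cos 13.03° = 94.5 ft.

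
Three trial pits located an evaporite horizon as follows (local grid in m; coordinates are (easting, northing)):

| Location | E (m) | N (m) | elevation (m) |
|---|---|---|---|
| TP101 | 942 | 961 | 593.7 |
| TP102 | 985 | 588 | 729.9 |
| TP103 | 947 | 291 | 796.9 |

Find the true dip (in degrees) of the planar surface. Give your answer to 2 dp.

Two edge vectors: TP101→TP102 = (43, -373, 136.2), TP101→TP103 = (5, -670, 203.2).
Normal n = (TP101→TP102) × (TP101→TP103) = (15460.4, -8056.6, -26945).
So ∂z/∂E = −n_x/n_z = 0.57378 and ∂z/∂N = −n_y/n_z = −0.29900.
Gradient magnitude |∇z| = √(a² + b²) = √(0.32922 + 0.08940) = 0.64701.
True dip = arctan(0.64701) = 32.90°, dipping toward WNW (azimuth ≈ 298°).

32.90°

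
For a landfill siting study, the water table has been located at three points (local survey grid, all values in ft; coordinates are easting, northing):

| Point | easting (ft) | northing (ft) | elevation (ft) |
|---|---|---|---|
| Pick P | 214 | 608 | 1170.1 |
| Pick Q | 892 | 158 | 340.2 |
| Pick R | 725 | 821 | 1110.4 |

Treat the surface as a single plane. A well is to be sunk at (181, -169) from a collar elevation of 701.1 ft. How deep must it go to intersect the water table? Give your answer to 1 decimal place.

Let the plane be z = a·easting + b·northing + c.
Pick Q−Pick P: 678a − 450b = −829.9;  Pick R−Pick P: 511a + 213b = −59.7.
Solving gives a = −0.54395, b = 1.02468.
Then c = 1170.1 − a·214 − b·608 = 663.50.
At (181, -169): z_contact = −98.45 − 173.17 + 663.50 = 391.88 ft.
Depth below ground = 701.1 − 391.88 = 309.2 ft.

309.2 ft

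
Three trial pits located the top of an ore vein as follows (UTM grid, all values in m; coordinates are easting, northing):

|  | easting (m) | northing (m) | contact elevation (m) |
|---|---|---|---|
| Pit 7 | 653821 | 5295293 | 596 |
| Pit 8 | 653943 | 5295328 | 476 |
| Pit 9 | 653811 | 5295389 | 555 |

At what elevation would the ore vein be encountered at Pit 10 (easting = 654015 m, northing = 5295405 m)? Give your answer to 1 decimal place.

376.2 m

Two edge vectors: Pit 7→Pit 8 = (122, 35, -120), Pit 7→Pit 9 = (-10, 96, -41).
Normal n = (Pit 7→Pit 8) × (Pit 7→Pit 9) = (10085, 6202, 12062).
So ∂z/∂easting = −n_x/n_z = −0.836096833 and ∂z/∂northing = −n_y/n_z = −0.514176753.
Intercept c from Pit 7: 596 + 546657.67 + 2722716.56 = 3269970.23.
At (654015, 5295405): z = −546819.9 − 2722774.2 + 3269970.23 = 376.2 m.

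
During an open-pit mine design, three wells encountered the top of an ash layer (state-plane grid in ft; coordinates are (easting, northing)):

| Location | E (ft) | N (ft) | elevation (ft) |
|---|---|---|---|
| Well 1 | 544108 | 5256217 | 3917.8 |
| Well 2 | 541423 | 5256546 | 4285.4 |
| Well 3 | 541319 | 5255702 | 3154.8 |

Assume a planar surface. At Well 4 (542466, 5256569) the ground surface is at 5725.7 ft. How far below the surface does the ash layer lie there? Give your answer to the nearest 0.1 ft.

1381.6 ft

Let the plane be z = a·E + b·N + c.
Well 2−Well 1: −2685a + 329b = 367.6;  Well 3−Well 1: −2789a − 515b = −763.
Solving gives a = 0.026827587, b = 1.336267691.
Then c = 3917.8 − a·544108 − b·5256217 = −7034392.26.
At (542466, 5256569): z_contact = 14553.05 + 7024183.32 − 7034392.26 = 4344.12 ft.
Depth below ground = 5725.7 − 4344.12 = 1381.6 ft.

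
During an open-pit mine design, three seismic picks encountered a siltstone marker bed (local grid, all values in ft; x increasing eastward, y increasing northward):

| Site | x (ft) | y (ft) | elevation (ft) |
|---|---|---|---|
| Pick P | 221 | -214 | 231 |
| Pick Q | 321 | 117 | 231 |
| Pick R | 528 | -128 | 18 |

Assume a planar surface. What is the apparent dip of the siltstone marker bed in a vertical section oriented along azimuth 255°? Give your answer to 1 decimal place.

Let the plane be z = a·x + b·y + c.
Pick Q−Pick P: 100a + 331b = 0;  Pick R−Pick P: 307a + 86b = −213.
Solving gives a = −0.75796, b = 0.22899.
Unit vector along 255° is (sin 255°, cos 255°) = (-0.9659, -0.2588).
Slope in that direction = a·(-0.9659) + b·(-0.2588) = 0.67286.
Apparent dip = arctan|0.67286| = 33.9° (true dip is 38.4°, so apparent ≤ true as expected).

33.9°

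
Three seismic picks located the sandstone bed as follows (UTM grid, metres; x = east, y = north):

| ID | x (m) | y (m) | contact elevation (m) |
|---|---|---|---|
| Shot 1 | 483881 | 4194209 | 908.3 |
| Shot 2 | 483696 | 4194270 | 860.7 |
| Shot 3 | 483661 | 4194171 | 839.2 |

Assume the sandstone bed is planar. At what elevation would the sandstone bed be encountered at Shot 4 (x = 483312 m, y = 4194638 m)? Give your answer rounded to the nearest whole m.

Two edge vectors: Shot 1→Shot 2 = (-185, 61, -47.6), Shot 1→Shot 3 = (-220, -38, -69.1).
Normal n = (Shot 1→Shot 2) × (Shot 1→Shot 3) = (-6023.9, -2311.5, 20450).
So ∂z/∂x = −n_x/n_z = 0.29456724 and ∂z/∂y = −n_y/n_z = 0.11303178.
Intercept c from Shot 1: 908.3 − 142535.49 − 474078.93 = −615706.12.
At (483312, 4194638): z = 142367.9 + 474127.4 − 615706.12 = 789.2 m.

789 m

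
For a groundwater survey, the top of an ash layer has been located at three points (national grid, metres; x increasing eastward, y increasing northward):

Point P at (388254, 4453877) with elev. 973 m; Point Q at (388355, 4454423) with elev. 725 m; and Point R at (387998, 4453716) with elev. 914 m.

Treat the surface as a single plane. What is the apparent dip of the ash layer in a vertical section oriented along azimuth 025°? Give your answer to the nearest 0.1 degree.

14.7°

Two edge vectors: Point P→Point Q = (101, 546, -248), Point P→Point R = (-256, -161, -59).
Normal n = (Point P→Point Q) × (Point P→Point R) = (-72142, 69447, 123515).
So ∂z/∂x = −n_x/n_z = 0.58407 and ∂z/∂y = −n_y/n_z = −0.56226.
Unit vector along 025° is (sin 25°, cos 25°) = (0.4226, 0.9063).
Slope in that direction = a·(0.4226) + b·(0.9063) = −0.26274.
Apparent dip = arctan|0.26274| = 14.7° (true dip is 39.0°, so apparent ≤ true as expected).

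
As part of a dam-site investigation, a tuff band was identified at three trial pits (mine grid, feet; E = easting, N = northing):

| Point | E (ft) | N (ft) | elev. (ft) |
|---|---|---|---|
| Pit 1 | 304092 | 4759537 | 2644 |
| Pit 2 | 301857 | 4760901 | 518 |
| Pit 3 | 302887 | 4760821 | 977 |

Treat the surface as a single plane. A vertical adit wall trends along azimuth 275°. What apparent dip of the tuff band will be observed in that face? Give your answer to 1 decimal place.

24.4°

Let the plane be z = a·E + b·N + c.
Pit 2−Pit 1: −2235a + 1364b = −2126;  Pit 3−Pit 1: −1205a + 1284b = −1667.
Solving gives a = 0.37190, b = −0.94927.
Unit vector along 275° is (sin 275°, cos 275°) = (-0.9962, 0.0872).
Slope in that direction = a·(-0.9962) + b·(0.0872) = −0.45322.
Apparent dip = arctan|0.45322| = 24.4° (true dip is 45.6°, so apparent ≤ true as expected).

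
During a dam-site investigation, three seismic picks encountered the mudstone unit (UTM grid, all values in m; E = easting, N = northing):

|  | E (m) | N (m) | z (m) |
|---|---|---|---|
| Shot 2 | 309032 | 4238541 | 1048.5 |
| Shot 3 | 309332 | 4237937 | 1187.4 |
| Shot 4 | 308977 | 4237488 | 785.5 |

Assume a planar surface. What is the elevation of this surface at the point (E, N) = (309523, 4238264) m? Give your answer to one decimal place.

Two edge vectors: Shot 2→Shot 3 = (300, -604, 138.9), Shot 2→Shot 4 = (-55, -1053, -263).
Normal n = (Shot 2→Shot 3) × (Shot 2→Shot 4) = (305113.7, 71260.5, -349120).
So ∂z/∂E = −n_x/n_z = 0.873950791 and ∂z/∂N = −n_y/n_z = 0.204114631.
Intercept c from Shot 2: 1048.5 − 270078.76 − 865148.23 = −1134178.49.
At (309523, 4238264): z = 270507.9 + 865091.7 − 1134178.49 = 1421.1 m.

1421.1 m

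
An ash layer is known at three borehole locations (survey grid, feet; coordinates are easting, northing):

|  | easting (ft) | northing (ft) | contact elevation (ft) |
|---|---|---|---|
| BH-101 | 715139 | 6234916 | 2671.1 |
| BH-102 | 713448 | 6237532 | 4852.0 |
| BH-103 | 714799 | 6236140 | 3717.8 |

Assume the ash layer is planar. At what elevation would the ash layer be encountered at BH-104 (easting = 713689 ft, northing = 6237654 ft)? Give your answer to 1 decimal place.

4972.3 ft

Two edge vectors: BH-101→BH-102 = (-1691, 2616, 2180.9), BH-101→BH-103 = (-340, 1224, 1046.7).
Normal n = (BH-101→BH-102) × (BH-101→BH-103) = (68745.6, 1028463.7, -1180344).
So ∂z/∂easting = −n_x/n_z = 0.058242004 and ∂z/∂northing = −n_y/n_z = 0.871325393.
Intercept c from BH-101: 2671.1 − 41651.13 − 5432640.64 = −5471620.66.
At (713689, 6237654): z = 41566.7 + 5435026.3 − 5471620.66 = 4972.3 ft.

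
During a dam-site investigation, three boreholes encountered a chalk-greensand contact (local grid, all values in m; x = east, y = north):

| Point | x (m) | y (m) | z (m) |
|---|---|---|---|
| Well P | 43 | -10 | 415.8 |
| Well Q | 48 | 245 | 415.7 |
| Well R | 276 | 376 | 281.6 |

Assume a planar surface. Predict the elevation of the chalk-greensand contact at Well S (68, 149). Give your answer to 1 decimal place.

Two edge vectors: Well P→Well Q = (5, 255, -0.1), Well P→Well R = (233, 386, -134.2).
Normal n = (Well P→Well Q) × (Well P→Well R) = (-34182.4, 647.7, -57485).
So ∂z/∂x = −n_x/n_z = −0.59463 and ∂z/∂y = −n_y/n_z = 0.01127.
Intercept c from Well P: 415.8 + 25.57 + 0.11 = 441.48.
At (68, 149): z = −40.4 + 1.7 + 441.48 = 402.7 m.

402.7 m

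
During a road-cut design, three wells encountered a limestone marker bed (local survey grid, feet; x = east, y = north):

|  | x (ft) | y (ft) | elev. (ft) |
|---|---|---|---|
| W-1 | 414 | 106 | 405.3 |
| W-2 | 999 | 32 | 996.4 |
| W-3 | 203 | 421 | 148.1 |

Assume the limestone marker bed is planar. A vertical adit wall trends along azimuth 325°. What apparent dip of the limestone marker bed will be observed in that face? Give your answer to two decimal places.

Two edge vectors: W-1→W-2 = (585, -74, 591.1), W-1→W-3 = (-211, 315, -257.2).
Normal n = (W-1→W-2) × (W-1→W-3) = (-167163.7, 25739.9, 168661).
So ∂z/∂x = −n_x/n_z = 0.99112 and ∂z/∂y = −n_y/n_z = −0.15261.
Unit vector along 325° is (sin 325°, cos 325°) = (-0.5736, 0.8192).
Slope in that direction = a·(-0.5736) + b·(0.8192) = −0.69350.
Apparent dip = arctan|0.69350| = 34.74° (true dip is 45.1°, so apparent ≤ true as expected).

34.74°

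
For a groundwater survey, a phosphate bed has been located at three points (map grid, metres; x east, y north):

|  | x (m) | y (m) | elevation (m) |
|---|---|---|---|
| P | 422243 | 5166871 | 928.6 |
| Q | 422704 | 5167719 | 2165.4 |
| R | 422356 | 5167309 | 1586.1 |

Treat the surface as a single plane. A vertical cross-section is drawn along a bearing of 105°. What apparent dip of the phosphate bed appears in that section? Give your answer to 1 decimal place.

28.5°

Two edge vectors: P→Q = (461, 848, 1236.8), P→R = (113, 438, 657.5).
Normal n = (P→Q) × (P→R) = (15841.6, -163349.1, 106094).
So ∂z/∂x = −n_x/n_z = −0.14932 and ∂z/∂y = −n_y/n_z = 1.53966.
Unit vector along 105° is (sin 105°, cos 105°) = (0.9659, -0.2588).
Slope in that direction = a·(0.9659) + b·(-0.2588) = −0.54272.
Apparent dip = arctan|0.54272| = 28.5° (true dip is 57.1°, so apparent ≤ true as expected).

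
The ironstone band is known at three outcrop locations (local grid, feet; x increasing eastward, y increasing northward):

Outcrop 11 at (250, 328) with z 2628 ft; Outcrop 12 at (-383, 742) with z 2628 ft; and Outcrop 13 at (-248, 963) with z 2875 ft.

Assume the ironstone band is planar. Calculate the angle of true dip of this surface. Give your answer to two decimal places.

Let the plane be z = a·x + b·y + c.
Outcrop 12−Outcrop 11: −633a + 414b = 0;  Outcrop 13−Outcrop 11: −498a + 635b = 247.
Solving gives a = 0.52230, b = 0.79859.
Gradient magnitude |∇z| = √(a² + b²) = √(0.27280 + 0.63775) = 0.95423.
True dip = arctan(0.95423) = 43.66°, dipping toward SSW (azimuth ≈ 213°).

43.66°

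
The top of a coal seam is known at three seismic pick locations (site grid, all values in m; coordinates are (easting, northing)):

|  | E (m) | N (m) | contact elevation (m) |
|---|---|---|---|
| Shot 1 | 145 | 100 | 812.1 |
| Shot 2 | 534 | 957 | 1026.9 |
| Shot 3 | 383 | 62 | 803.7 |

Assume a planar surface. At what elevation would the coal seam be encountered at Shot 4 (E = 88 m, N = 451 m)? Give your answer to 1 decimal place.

Two edge vectors: Shot 1→Shot 2 = (389, 857, 214.8), Shot 1→Shot 3 = (238, -38, -8.4).
Normal n = (Shot 1→Shot 2) × (Shot 1→Shot 3) = (963.6, 54390, -218748).
So ∂z/∂E = −n_x/n_z = 0.00441 and ∂z/∂N = −n_y/n_z = 0.24864.
Intercept c from Shot 1: 812.1 − 0.64 − 24.86 = 786.60.
At (88, 451): z = 0.4 + 112.1 + 786.60 = 899.1 m.

899.1 m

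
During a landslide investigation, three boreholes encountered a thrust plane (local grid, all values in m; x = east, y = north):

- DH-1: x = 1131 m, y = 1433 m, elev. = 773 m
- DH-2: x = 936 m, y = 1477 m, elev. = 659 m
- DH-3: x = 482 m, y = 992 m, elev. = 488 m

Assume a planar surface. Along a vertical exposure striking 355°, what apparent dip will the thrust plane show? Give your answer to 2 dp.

11.74°

Let the plane be z = a·x + b·y + c.
DH-2−DH-1: −195a + 44b = −114;  DH-3−DH-1: −649a − 441b = −285.
Solving gives a = 0.54835, b = −0.16072.
Unit vector along 355° is (sin 355°, cos 355°) = (-0.0872, 0.9962).
Slope in that direction = a·(-0.0872) + b·(0.9962) = −0.20790.
Apparent dip = arctan|0.20790| = 11.74° (true dip is 29.7°, so apparent ≤ true as expected).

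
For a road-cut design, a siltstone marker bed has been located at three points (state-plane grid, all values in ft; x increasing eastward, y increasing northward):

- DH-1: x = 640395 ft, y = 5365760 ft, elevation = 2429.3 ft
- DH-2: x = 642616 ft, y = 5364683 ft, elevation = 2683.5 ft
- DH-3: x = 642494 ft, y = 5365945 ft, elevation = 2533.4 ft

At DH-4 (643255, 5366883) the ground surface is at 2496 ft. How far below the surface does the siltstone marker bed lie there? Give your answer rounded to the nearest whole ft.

Two edge vectors: DH-1→DH-2 = (2221, -1077, 254.2), DH-1→DH-3 = (2099, 185, 104.1).
Normal n = (DH-1→DH-2) × (DH-1→DH-3) = (-159142.7, 302359.7, 2671508).
So ∂z/∂x = −n_x/n_z = 0.05957036 and ∂z/∂y = −n_y/n_z = −0.11317941.
Intercept c from DH-1: 2429.3 − 38148.56 + 607293.55 = 571574.29.
At (643255, 5366883): z_contact = 38318.9 − 607420.7 + 571574.29 = 2472.6 ft.
Depth below ground = 2496 − 2472.6 = 23 ft.

23 ft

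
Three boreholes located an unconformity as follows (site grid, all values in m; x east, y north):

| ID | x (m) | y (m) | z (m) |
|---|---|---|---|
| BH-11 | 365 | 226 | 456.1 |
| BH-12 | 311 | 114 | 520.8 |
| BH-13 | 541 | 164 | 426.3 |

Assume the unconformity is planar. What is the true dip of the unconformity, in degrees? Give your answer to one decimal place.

27.9°

Let the plane be z = a·x + b·y + c.
BH-12−BH-11: −54a − 112b = 64.7;  BH-13−BH-11: 176a − 62b = −29.8.
Solving gives a = −0.31869, b = −0.42402.
Gradient magnitude |∇z| = √(a² + b²) = √(0.10156 + 0.17980) = 0.53043.
True dip = arctan(0.53043) = 27.9°, dipping toward NE (azimuth ≈ 037°).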